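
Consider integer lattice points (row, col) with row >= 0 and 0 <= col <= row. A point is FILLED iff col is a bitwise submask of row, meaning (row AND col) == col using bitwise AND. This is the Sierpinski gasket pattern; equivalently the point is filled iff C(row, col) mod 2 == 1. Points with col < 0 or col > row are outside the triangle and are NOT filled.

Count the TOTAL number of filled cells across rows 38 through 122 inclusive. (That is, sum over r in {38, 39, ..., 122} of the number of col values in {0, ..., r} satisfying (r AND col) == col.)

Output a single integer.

r38=100110 pc3: +8 =8
r39=100111 pc4: +16 =24
r40=101000 pc2: +4 =28
r41=101001 pc3: +8 =36
r42=101010 pc3: +8 =44
r43=101011 pc4: +16 =60
r44=101100 pc3: +8 =68
r45=101101 pc4: +16 =84
r46=101110 pc4: +16 =100
r47=101111 pc5: +32 =132
r48=110000 pc2: +4 =136
r49=110001 pc3: +8 =144
r50=110010 pc3: +8 =152
r51=110011 pc4: +16 =168
r52=110100 pc3: +8 =176
r53=110101 pc4: +16 =192
r54=110110 pc4: +16 =208
r55=110111 pc5: +32 =240
r56=111000 pc3: +8 =248
r57=111001 pc4: +16 =264
r58=111010 pc4: +16 =280
r59=111011 pc5: +32 =312
r60=111100 pc4: +16 =328
r61=111101 pc5: +32 =360
r62=111110 pc5: +32 =392
r63=111111 pc6: +64 =456
r64=1000000 pc1: +2 =458
r65=1000001 pc2: +4 =462
r66=1000010 pc2: +4 =466
r67=1000011 pc3: +8 =474
r68=1000100 pc2: +4 =478
r69=1000101 pc3: +8 =486
r70=1000110 pc3: +8 =494
r71=1000111 pc4: +16 =510
r72=1001000 pc2: +4 =514
r73=1001001 pc3: +8 =522
r74=1001010 pc3: +8 =530
r75=1001011 pc4: +16 =546
r76=1001100 pc3: +8 =554
r77=1001101 pc4: +16 =570
r78=1001110 pc4: +16 =586
r79=1001111 pc5: +32 =618
r80=1010000 pc2: +4 =622
r81=1010001 pc3: +8 =630
r82=1010010 pc3: +8 =638
r83=1010011 pc4: +16 =654
r84=1010100 pc3: +8 =662
r85=1010101 pc4: +16 =678
r86=1010110 pc4: +16 =694
r87=1010111 pc5: +32 =726
r88=1011000 pc3: +8 =734
r89=1011001 pc4: +16 =750
r90=1011010 pc4: +16 =766
r91=1011011 pc5: +32 =798
r92=1011100 pc4: +16 =814
r93=1011101 pc5: +32 =846
r94=1011110 pc5: +32 =878
r95=1011111 pc6: +64 =942
r96=1100000 pc2: +4 =946
r97=1100001 pc3: +8 =954
r98=1100010 pc3: +8 =962
r99=1100011 pc4: +16 =978
r100=1100100 pc3: +8 =986
r101=1100101 pc4: +16 =1002
r102=1100110 pc4: +16 =1018
r103=1100111 pc5: +32 =1050
r104=1101000 pc3: +8 =1058
r105=1101001 pc4: +16 =1074
r106=1101010 pc4: +16 =1090
r107=1101011 pc5: +32 =1122
r108=1101100 pc4: +16 =1138
r109=1101101 pc5: +32 =1170
r110=1101110 pc5: +32 =1202
r111=1101111 pc6: +64 =1266
r112=1110000 pc3: +8 =1274
r113=1110001 pc4: +16 =1290
r114=1110010 pc4: +16 =1306
r115=1110011 pc5: +32 =1338
r116=1110100 pc4: +16 =1354
r117=1110101 pc5: +32 =1386
r118=1110110 pc5: +32 =1418
r119=1110111 pc6: +64 =1482
r120=1111000 pc4: +16 =1498
r121=1111001 pc5: +32 =1530
r122=1111010 pc5: +32 =1562

Answer: 1562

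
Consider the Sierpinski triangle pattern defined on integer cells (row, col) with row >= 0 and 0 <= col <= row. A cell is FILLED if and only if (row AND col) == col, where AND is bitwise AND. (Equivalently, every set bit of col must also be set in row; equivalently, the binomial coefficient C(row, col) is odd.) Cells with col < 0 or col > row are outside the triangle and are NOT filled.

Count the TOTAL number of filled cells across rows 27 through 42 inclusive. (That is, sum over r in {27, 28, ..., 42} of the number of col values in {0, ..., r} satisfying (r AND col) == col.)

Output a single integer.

Answer: 162

Derivation:
r27=11011 pc4: +16 =16
r28=11100 pc3: +8 =24
r29=11101 pc4: +16 =40
r30=11110 pc4: +16 =56
r31=11111 pc5: +32 =88
r32=100000 pc1: +2 =90
r33=100001 pc2: +4 =94
r34=100010 pc2: +4 =98
r35=100011 pc3: +8 =106
r36=100100 pc2: +4 =110
r37=100101 pc3: +8 =118
r38=100110 pc3: +8 =126
r39=100111 pc4: +16 =142
r40=101000 pc2: +4 =146
r41=101001 pc3: +8 =154
r42=101010 pc3: +8 =162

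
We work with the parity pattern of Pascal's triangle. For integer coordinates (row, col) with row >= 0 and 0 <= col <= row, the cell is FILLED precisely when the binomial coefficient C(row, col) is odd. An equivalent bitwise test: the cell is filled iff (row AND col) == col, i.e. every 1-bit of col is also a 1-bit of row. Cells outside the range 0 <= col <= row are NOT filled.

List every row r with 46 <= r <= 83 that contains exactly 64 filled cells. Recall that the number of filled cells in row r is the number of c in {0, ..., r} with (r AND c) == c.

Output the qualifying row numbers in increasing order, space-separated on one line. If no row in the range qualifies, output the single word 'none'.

Answer: 63

Derivation:
Row r has 2^popcount(r) filled cells, so we need popcount(r) = log2(64) = 6.
Scan r = 46..83 and keep those with exactly 6 one-bits:
r=46=101110 popcount=4 -> skip
r=47=101111 popcount=5 -> skip
r=48=110000 popcount=2 -> skip
r=49=110001 popcount=3 -> skip
r=50=110010 popcount=3 -> skip
r=51=110011 popcount=4 -> skip
r=52=110100 popcount=3 -> skip
r=53=110101 popcount=4 -> skip
r=54=110110 popcount=4 -> skip
r=55=110111 popcount=5 -> skip
r=56=111000 popcount=3 -> skip
r=57=111001 popcount=4 -> skip
r=58=111010 popcount=4 -> skip
r=59=111011 popcount=5 -> skip
r=60=111100 popcount=4 -> skip
r=61=111101 popcount=5 -> skip
r=62=111110 popcount=5 -> skip
r=63=111111 popcount=6 -> KEEP
r=64=1000000 popcount=1 -> skip
r=65=1000001 popcount=2 -> skip
r=66=1000010 popcount=2 -> skip
r=67=1000011 popcount=3 -> skip
r=68=1000100 popcount=2 -> skip
r=69=1000101 popcount=3 -> skip
r=70=1000110 popcount=3 -> skip
r=71=1000111 popcount=4 -> skip
r=72=1001000 popcount=2 -> skip
r=73=1001001 popcount=3 -> skip
r=74=1001010 popcount=3 -> skip
r=75=1001011 popcount=4 -> skip
r=76=1001100 popcount=3 -> skip
r=77=1001101 popcount=4 -> skip
r=78=1001110 popcount=4 -> skip
r=79=1001111 popcount=5 -> skip
r=80=1010000 popcount=2 -> skip
r=81=1010001 popcount=3 -> skip
r=82=1010010 popcount=3 -> skip
r=83=1010011 popcount=4 -> skip
Kept rows: 63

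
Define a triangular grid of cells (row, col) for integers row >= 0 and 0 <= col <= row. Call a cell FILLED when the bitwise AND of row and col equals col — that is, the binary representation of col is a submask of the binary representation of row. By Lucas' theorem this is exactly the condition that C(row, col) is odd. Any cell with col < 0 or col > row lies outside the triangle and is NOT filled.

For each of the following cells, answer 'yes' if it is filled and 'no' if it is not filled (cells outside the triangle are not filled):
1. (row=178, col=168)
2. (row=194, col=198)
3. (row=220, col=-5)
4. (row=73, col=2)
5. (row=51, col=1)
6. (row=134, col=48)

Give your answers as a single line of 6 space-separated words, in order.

(178,168): row=0b10110010, col=0b10101000, row AND col = 0b10100000 = 160; 160 != 168 -> empty
(194,198): col outside [0, 194] -> not filled
(220,-5): col outside [0, 220] -> not filled
(73,2): row=0b1001001, col=0b10, row AND col = 0b0 = 0; 0 != 2 -> empty
(51,1): row=0b110011, col=0b1, row AND col = 0b1 = 1; 1 == 1 -> filled
(134,48): row=0b10000110, col=0b110000, row AND col = 0b0 = 0; 0 != 48 -> empty

Answer: no no no no yes no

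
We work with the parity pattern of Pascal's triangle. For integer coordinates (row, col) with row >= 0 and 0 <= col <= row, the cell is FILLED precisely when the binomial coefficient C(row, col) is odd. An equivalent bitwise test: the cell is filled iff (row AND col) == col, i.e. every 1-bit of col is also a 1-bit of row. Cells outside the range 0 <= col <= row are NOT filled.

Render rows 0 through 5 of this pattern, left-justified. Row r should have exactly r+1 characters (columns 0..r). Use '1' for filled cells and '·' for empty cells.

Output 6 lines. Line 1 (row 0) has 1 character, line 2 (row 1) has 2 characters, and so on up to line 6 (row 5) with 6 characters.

Answer: 1
11
1·1
1111
1···1
11··11

Derivation:
r0=0: 1
r1=1: 11
r2=10: 1·1
r3=11: 1111
r4=100: 1···1
r5=101: 11··11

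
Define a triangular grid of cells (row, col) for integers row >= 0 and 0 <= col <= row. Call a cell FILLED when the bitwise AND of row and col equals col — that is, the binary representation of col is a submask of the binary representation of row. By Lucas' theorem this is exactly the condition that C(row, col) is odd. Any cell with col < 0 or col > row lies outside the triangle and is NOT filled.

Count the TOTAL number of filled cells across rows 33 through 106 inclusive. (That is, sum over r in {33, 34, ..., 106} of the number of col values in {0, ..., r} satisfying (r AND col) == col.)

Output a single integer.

Answer: 1118

Derivation:
r33=100001 pc2: +4 =4
r34=100010 pc2: +4 =8
r35=100011 pc3: +8 =16
r36=100100 pc2: +4 =20
r37=100101 pc3: +8 =28
r38=100110 pc3: +8 =36
r39=100111 pc4: +16 =52
r40=101000 pc2: +4 =56
r41=101001 pc3: +8 =64
r42=101010 pc3: +8 =72
r43=101011 pc4: +16 =88
r44=101100 pc3: +8 =96
r45=101101 pc4: +16 =112
r46=101110 pc4: +16 =128
r47=101111 pc5: +32 =160
r48=110000 pc2: +4 =164
r49=110001 pc3: +8 =172
r50=110010 pc3: +8 =180
r51=110011 pc4: +16 =196
r52=110100 pc3: +8 =204
r53=110101 pc4: +16 =220
r54=110110 pc4: +16 =236
r55=110111 pc5: +32 =268
r56=111000 pc3: +8 =276
r57=111001 pc4: +16 =292
r58=111010 pc4: +16 =308
r59=111011 pc5: +32 =340
r60=111100 pc4: +16 =356
r61=111101 pc5: +32 =388
r62=111110 pc5: +32 =420
r63=111111 pc6: +64 =484
r64=1000000 pc1: +2 =486
r65=1000001 pc2: +4 =490
r66=1000010 pc2: +4 =494
r67=1000011 pc3: +8 =502
r68=1000100 pc2: +4 =506
r69=1000101 pc3: +8 =514
r70=1000110 pc3: +8 =522
r71=1000111 pc4: +16 =538
r72=1001000 pc2: +4 =542
r73=1001001 pc3: +8 =550
r74=1001010 pc3: +8 =558
r75=1001011 pc4: +16 =574
r76=1001100 pc3: +8 =582
r77=1001101 pc4: +16 =598
r78=1001110 pc4: +16 =614
r79=1001111 pc5: +32 =646
r80=1010000 pc2: +4 =650
r81=1010001 pc3: +8 =658
r82=1010010 pc3: +8 =666
r83=1010011 pc4: +16 =682
r84=1010100 pc3: +8 =690
r85=1010101 pc4: +16 =706
r86=1010110 pc4: +16 =722
r87=1010111 pc5: +32 =754
r88=1011000 pc3: +8 =762
r89=1011001 pc4: +16 =778
r90=1011010 pc4: +16 =794
r91=1011011 pc5: +32 =826
r92=1011100 pc4: +16 =842
r93=1011101 pc5: +32 =874
r94=1011110 pc5: +32 =906
r95=1011111 pc6: +64 =970
r96=1100000 pc2: +4 =974
r97=1100001 pc3: +8 =982
r98=1100010 pc3: +8 =990
r99=1100011 pc4: +16 =1006
r100=1100100 pc3: +8 =1014
r101=1100101 pc4: +16 =1030
r102=1100110 pc4: +16 =1046
r103=1100111 pc5: +32 =1078
r104=1101000 pc3: +8 =1086
r105=1101001 pc4: +16 =1102
r106=1101010 pc4: +16 =1118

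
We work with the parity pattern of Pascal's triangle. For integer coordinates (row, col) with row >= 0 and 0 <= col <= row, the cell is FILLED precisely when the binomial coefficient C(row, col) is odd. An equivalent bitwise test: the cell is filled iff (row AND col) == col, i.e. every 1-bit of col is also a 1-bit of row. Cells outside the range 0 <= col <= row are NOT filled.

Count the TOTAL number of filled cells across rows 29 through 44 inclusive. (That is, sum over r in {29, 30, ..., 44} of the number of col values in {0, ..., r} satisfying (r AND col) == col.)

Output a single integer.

Answer: 162

Derivation:
r29=11101 pc4: +16 =16
r30=11110 pc4: +16 =32
r31=11111 pc5: +32 =64
r32=100000 pc1: +2 =66
r33=100001 pc2: +4 =70
r34=100010 pc2: +4 =74
r35=100011 pc3: +8 =82
r36=100100 pc2: +4 =86
r37=100101 pc3: +8 =94
r38=100110 pc3: +8 =102
r39=100111 pc4: +16 =118
r40=101000 pc2: +4 =122
r41=101001 pc3: +8 =130
r42=101010 pc3: +8 =138
r43=101011 pc4: +16 =154
r44=101100 pc3: +8 =162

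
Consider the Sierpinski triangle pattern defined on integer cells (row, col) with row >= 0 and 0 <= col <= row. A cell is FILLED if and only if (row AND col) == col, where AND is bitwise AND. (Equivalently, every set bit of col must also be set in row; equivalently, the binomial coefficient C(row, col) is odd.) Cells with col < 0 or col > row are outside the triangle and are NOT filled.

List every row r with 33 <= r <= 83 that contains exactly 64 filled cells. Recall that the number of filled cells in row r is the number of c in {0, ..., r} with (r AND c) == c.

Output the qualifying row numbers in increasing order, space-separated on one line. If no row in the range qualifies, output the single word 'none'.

Row r has 2^popcount(r) filled cells, so we need popcount(r) = log2(64) = 6.
Scan r = 33..83 and keep those with exactly 6 one-bits:
r=33=100001 popcount=2 -> skip
r=34=100010 popcount=2 -> skip
r=35=100011 popcount=3 -> skip
r=36=100100 popcount=2 -> skip
r=37=100101 popcount=3 -> skip
r=38=100110 popcount=3 -> skip
r=39=100111 popcount=4 -> skip
r=40=101000 popcount=2 -> skip
r=41=101001 popcount=3 -> skip
r=42=101010 popcount=3 -> skip
r=43=101011 popcount=4 -> skip
r=44=101100 popcount=3 -> skip
r=45=101101 popcount=4 -> skip
r=46=101110 popcount=4 -> skip
r=47=101111 popcount=5 -> skip
r=48=110000 popcount=2 -> skip
r=49=110001 popcount=3 -> skip
r=50=110010 popcount=3 -> skip
r=51=110011 popcount=4 -> skip
r=52=110100 popcount=3 -> skip
r=53=110101 popcount=4 -> skip
r=54=110110 popcount=4 -> skip
r=55=110111 popcount=5 -> skip
r=56=111000 popcount=3 -> skip
r=57=111001 popcount=4 -> skip
r=58=111010 popcount=4 -> skip
r=59=111011 popcount=5 -> skip
r=60=111100 popcount=4 -> skip
r=61=111101 popcount=5 -> skip
r=62=111110 popcount=5 -> skip
r=63=111111 popcount=6 -> KEEP
r=64=1000000 popcount=1 -> skip
r=65=1000001 popcount=2 -> skip
r=66=1000010 popcount=2 -> skip
r=67=1000011 popcount=3 -> skip
r=68=1000100 popcount=2 -> skip
r=69=1000101 popcount=3 -> skip
r=70=1000110 popcount=3 -> skip
r=71=1000111 popcount=4 -> skip
r=72=1001000 popcount=2 -> skip
r=73=1001001 popcount=3 -> skip
r=74=1001010 popcount=3 -> skip
r=75=1001011 popcount=4 -> skip
r=76=1001100 popcount=3 -> skip
r=77=1001101 popcount=4 -> skip
r=78=1001110 popcount=4 -> skip
r=79=1001111 popcount=5 -> skip
r=80=1010000 popcount=2 -> skip
r=81=1010001 popcount=3 -> skip
r=82=1010010 popcount=3 -> skip
r=83=1010011 popcount=4 -> skip
Kept rows: 63

Answer: 63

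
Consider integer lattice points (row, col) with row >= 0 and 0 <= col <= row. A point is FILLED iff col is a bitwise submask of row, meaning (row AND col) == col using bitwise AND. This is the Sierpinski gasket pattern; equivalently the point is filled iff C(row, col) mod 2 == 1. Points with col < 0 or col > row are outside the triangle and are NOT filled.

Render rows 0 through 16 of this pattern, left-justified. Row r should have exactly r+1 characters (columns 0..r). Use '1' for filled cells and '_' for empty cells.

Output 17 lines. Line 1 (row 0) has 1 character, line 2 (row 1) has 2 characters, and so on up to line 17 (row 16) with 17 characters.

Answer: 1
11
1_1
1111
1___1
11__11
1_1_1_1
11111111
1_______1
11______11
1_1_____1_1
1111____1111
1___1___1___1
11__11__11__11
1_1_1_1_1_1_1_1
1111111111111111
1_______________1

Derivation:
r0=0: 1
r1=1: 11
r2=10: 1_1
r3=11: 1111
r4=100: 1___1
r5=101: 11__11
r6=110: 1_1_1_1
r7=111: 11111111
r8=1000: 1_______1
r9=1001: 11______11
r10=1010: 1_1_____1_1
r11=1011: 1111____1111
r12=1100: 1___1___1___1
r13=1101: 11__11__11__11
r14=1110: 1_1_1_1_1_1_1_1
r15=1111: 1111111111111111
r16=10000: 1_______________1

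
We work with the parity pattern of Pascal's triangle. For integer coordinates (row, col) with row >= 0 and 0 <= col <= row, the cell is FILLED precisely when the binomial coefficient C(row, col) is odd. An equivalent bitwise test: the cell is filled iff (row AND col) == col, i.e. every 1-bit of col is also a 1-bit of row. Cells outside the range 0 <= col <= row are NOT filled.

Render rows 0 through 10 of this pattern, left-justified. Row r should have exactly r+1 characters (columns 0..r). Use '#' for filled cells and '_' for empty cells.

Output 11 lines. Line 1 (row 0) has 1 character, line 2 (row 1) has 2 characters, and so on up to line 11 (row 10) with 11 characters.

r0=0: #
r1=1: ##
r2=10: #_#
r3=11: ####
r4=100: #___#
r5=101: ##__##
r6=110: #_#_#_#
r7=111: ########
r8=1000: #_______#
r9=1001: ##______##
r10=1010: #_#_____#_#

Answer: #
##
#_#
####
#___#
##__##
#_#_#_#
########
#_______#
##______##
#_#_____#_#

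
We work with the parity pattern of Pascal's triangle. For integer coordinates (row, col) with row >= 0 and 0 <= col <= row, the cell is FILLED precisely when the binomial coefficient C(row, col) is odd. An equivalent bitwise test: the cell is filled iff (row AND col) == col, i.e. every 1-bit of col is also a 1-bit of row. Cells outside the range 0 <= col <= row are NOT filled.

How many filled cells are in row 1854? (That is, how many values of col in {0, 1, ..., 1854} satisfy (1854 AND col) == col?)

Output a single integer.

1854 in binary = 11100111110
popcount(1854) = number of 1-bits in 11100111110 = 8
A col c satisfies (1854 AND c) == c iff every set bit of c is also set in 1854; each of the 8 set bits of 1854 can independently be on or off in c.
count = 2^8 = 256

Answer: 256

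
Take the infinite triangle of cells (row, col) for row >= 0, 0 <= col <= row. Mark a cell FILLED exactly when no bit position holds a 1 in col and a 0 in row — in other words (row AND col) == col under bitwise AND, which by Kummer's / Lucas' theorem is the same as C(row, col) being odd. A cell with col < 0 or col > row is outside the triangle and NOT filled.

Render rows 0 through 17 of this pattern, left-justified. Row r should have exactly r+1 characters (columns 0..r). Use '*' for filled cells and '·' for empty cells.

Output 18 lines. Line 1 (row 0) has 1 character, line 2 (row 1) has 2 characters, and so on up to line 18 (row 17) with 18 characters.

Answer: *
**
*·*
****
*···*
**··**
*·*·*·*
********
*·······*
**······**
*·*·····*·*
****····****
*···*···*···*
**··**··**··**
*·*·*·*·*·*·*·*
****************
*···············*
**··············**

Derivation:
r0=0: *
r1=1: **
r2=10: *·*
r3=11: ****
r4=100: *···*
r5=101: **··**
r6=110: *·*·*·*
r7=111: ********
r8=1000: *·······*
r9=1001: **······**
r10=1010: *·*·····*·*
r11=1011: ****····****
r12=1100: *···*···*···*
r13=1101: **··**··**··**
r14=1110: *·*·*·*·*·*·*·*
r15=1111: ****************
r16=10000: *···············*
r17=10001: **··············**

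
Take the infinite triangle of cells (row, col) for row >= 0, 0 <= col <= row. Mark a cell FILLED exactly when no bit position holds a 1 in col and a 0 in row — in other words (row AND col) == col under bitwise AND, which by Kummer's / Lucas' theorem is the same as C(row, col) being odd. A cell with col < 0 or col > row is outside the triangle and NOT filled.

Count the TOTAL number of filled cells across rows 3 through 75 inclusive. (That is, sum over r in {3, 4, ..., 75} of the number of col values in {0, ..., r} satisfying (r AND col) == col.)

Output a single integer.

r3=11 pc2: +4 =4
r4=100 pc1: +2 =6
r5=101 pc2: +4 =10
r6=110 pc2: +4 =14
r7=111 pc3: +8 =22
r8=1000 pc1: +2 =24
r9=1001 pc2: +4 =28
r10=1010 pc2: +4 =32
r11=1011 pc3: +8 =40
r12=1100 pc2: +4 =44
r13=1101 pc3: +8 =52
r14=1110 pc3: +8 =60
r15=1111 pc4: +16 =76
r16=10000 pc1: +2 =78
r17=10001 pc2: +4 =82
r18=10010 pc2: +4 =86
r19=10011 pc3: +8 =94
r20=10100 pc2: +4 =98
r21=10101 pc3: +8 =106
r22=10110 pc3: +8 =114
r23=10111 pc4: +16 =130
r24=11000 pc2: +4 =134
r25=11001 pc3: +8 =142
r26=11010 pc3: +8 =150
r27=11011 pc4: +16 =166
r28=11100 pc3: +8 =174
r29=11101 pc4: +16 =190
r30=11110 pc4: +16 =206
r31=11111 pc5: +32 =238
r32=100000 pc1: +2 =240
r33=100001 pc2: +4 =244
r34=100010 pc2: +4 =248
r35=100011 pc3: +8 =256
r36=100100 pc2: +4 =260
r37=100101 pc3: +8 =268
r38=100110 pc3: +8 =276
r39=100111 pc4: +16 =292
r40=101000 pc2: +4 =296
r41=101001 pc3: +8 =304
r42=101010 pc3: +8 =312
r43=101011 pc4: +16 =328
r44=101100 pc3: +8 =336
r45=101101 pc4: +16 =352
r46=101110 pc4: +16 =368
r47=101111 pc5: +32 =400
r48=110000 pc2: +4 =404
r49=110001 pc3: +8 =412
r50=110010 pc3: +8 =420
r51=110011 pc4: +16 =436
r52=110100 pc3: +8 =444
r53=110101 pc4: +16 =460
r54=110110 pc4: +16 =476
r55=110111 pc5: +32 =508
r56=111000 pc3: +8 =516
r57=111001 pc4: +16 =532
r58=111010 pc4: +16 =548
r59=111011 pc5: +32 =580
r60=111100 pc4: +16 =596
r61=111101 pc5: +32 =628
r62=111110 pc5: +32 =660
r63=111111 pc6: +64 =724
r64=1000000 pc1: +2 =726
r65=1000001 pc2: +4 =730
r66=1000010 pc2: +4 =734
r67=1000011 pc3: +8 =742
r68=1000100 pc2: +4 =746
r69=1000101 pc3: +8 =754
r70=1000110 pc3: +8 =762
r71=1000111 pc4: +16 =778
r72=1001000 pc2: +4 =782
r73=1001001 pc3: +8 =790
r74=1001010 pc3: +8 =798
r75=1001011 pc4: +16 =814

Answer: 814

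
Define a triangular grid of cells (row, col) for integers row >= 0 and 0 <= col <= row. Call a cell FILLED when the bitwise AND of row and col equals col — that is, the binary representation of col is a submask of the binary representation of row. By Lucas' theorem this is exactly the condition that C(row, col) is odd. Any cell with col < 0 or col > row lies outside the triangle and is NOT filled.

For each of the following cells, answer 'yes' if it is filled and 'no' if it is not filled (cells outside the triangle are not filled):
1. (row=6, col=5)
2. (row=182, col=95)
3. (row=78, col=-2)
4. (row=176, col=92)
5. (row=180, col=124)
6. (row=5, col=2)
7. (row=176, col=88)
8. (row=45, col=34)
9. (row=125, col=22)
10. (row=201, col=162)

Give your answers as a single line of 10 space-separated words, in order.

Answer: no no no no no no no no no no

Derivation:
(6,5): row=0b110, col=0b101, row AND col = 0b100 = 4; 4 != 5 -> empty
(182,95): row=0b10110110, col=0b1011111, row AND col = 0b10110 = 22; 22 != 95 -> empty
(78,-2): col outside [0, 78] -> not filled
(176,92): row=0b10110000, col=0b1011100, row AND col = 0b10000 = 16; 16 != 92 -> empty
(180,124): row=0b10110100, col=0b1111100, row AND col = 0b110100 = 52; 52 != 124 -> empty
(5,2): row=0b101, col=0b10, row AND col = 0b0 = 0; 0 != 2 -> empty
(176,88): row=0b10110000, col=0b1011000, row AND col = 0b10000 = 16; 16 != 88 -> empty
(45,34): row=0b101101, col=0b100010, row AND col = 0b100000 = 32; 32 != 34 -> empty
(125,22): row=0b1111101, col=0b10110, row AND col = 0b10100 = 20; 20 != 22 -> empty
(201,162): row=0b11001001, col=0b10100010, row AND col = 0b10000000 = 128; 128 != 162 -> empty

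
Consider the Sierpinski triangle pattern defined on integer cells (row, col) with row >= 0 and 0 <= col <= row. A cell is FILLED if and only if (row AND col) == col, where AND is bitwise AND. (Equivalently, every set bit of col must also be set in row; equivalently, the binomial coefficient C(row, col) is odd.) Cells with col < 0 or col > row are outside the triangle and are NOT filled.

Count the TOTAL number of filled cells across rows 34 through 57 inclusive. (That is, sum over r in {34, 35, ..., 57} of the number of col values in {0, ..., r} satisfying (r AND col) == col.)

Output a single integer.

r34=100010 pc2: +4 =4
r35=100011 pc3: +8 =12
r36=100100 pc2: +4 =16
r37=100101 pc3: +8 =24
r38=100110 pc3: +8 =32
r39=100111 pc4: +16 =48
r40=101000 pc2: +4 =52
r41=101001 pc3: +8 =60
r42=101010 pc3: +8 =68
r43=101011 pc4: +16 =84
r44=101100 pc3: +8 =92
r45=101101 pc4: +16 =108
r46=101110 pc4: +16 =124
r47=101111 pc5: +32 =156
r48=110000 pc2: +4 =160
r49=110001 pc3: +8 =168
r50=110010 pc3: +8 =176
r51=110011 pc4: +16 =192
r52=110100 pc3: +8 =200
r53=110101 pc4: +16 =216
r54=110110 pc4: +16 =232
r55=110111 pc5: +32 =264
r56=111000 pc3: +8 =272
r57=111001 pc4: +16 =288

Answer: 288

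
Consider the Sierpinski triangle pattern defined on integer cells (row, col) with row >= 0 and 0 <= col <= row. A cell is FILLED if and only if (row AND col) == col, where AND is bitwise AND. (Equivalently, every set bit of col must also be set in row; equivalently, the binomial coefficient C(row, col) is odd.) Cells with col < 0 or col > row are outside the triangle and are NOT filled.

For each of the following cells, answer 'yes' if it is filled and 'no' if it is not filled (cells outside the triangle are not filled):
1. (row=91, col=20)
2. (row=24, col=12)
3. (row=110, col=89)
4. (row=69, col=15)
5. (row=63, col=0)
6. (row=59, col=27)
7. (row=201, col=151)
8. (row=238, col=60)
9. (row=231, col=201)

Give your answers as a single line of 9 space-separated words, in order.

Answer: no no no no yes yes no no no

Derivation:
(91,20): row=0b1011011, col=0b10100, row AND col = 0b10000 = 16; 16 != 20 -> empty
(24,12): row=0b11000, col=0b1100, row AND col = 0b1000 = 8; 8 != 12 -> empty
(110,89): row=0b1101110, col=0b1011001, row AND col = 0b1001000 = 72; 72 != 89 -> empty
(69,15): row=0b1000101, col=0b1111, row AND col = 0b101 = 5; 5 != 15 -> empty
(63,0): row=0b111111, col=0b0, row AND col = 0b0 = 0; 0 == 0 -> filled
(59,27): row=0b111011, col=0b11011, row AND col = 0b11011 = 27; 27 == 27 -> filled
(201,151): row=0b11001001, col=0b10010111, row AND col = 0b10000001 = 129; 129 != 151 -> empty
(238,60): row=0b11101110, col=0b111100, row AND col = 0b101100 = 44; 44 != 60 -> empty
(231,201): row=0b11100111, col=0b11001001, row AND col = 0b11000001 = 193; 193 != 201 -> empty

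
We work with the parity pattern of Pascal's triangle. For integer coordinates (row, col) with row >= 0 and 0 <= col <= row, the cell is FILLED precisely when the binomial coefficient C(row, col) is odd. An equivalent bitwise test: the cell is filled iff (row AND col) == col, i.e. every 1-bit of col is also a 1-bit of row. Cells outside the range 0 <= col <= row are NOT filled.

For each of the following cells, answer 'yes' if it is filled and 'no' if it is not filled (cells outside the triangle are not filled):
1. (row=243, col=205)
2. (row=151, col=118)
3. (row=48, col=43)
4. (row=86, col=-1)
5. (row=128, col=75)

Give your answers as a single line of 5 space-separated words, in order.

(243,205): row=0b11110011, col=0b11001101, row AND col = 0b11000001 = 193; 193 != 205 -> empty
(151,118): row=0b10010111, col=0b1110110, row AND col = 0b10110 = 22; 22 != 118 -> empty
(48,43): row=0b110000, col=0b101011, row AND col = 0b100000 = 32; 32 != 43 -> empty
(86,-1): col outside [0, 86] -> not filled
(128,75): row=0b10000000, col=0b1001011, row AND col = 0b0 = 0; 0 != 75 -> empty

Answer: no no no no no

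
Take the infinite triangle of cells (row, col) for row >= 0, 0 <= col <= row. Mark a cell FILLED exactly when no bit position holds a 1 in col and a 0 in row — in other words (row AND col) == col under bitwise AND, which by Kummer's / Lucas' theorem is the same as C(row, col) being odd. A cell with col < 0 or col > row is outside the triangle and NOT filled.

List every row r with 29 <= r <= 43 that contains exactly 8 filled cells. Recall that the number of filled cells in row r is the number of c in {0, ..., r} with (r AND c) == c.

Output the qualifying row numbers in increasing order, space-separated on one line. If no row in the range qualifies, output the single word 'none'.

Row r has 2^popcount(r) filled cells, so we need popcount(r) = log2(8) = 3.
Scan r = 29..43 and keep those with exactly 3 one-bits:
r=29=11101 popcount=4 -> skip
r=30=11110 popcount=4 -> skip
r=31=11111 popcount=5 -> skip
r=32=100000 popcount=1 -> skip
r=33=100001 popcount=2 -> skip
r=34=100010 popcount=2 -> skip
r=35=100011 popcount=3 -> KEEP
r=36=100100 popcount=2 -> skip
r=37=100101 popcount=3 -> KEEP
r=38=100110 popcount=3 -> KEEP
r=39=100111 popcount=4 -> skip
r=40=101000 popcount=2 -> skip
r=41=101001 popcount=3 -> KEEP
r=42=101010 popcount=3 -> KEEP
r=43=101011 popcount=4 -> skip
Kept rows: 35 37 38 41 42

Answer: 35 37 38 41 42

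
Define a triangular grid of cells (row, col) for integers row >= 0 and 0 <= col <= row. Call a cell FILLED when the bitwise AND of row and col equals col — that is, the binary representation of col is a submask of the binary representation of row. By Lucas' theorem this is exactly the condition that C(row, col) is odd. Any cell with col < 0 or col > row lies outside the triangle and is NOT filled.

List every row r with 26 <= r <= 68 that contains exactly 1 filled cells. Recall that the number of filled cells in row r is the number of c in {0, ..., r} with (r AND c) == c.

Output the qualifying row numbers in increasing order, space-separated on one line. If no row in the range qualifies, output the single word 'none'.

Row r has 2^popcount(r) filled cells, so we need popcount(r) = log2(1) = 0.
Scan r = 26..68 and keep those with exactly 0 one-bits:
r=26=11010 popcount=3 -> skip
r=27=11011 popcount=4 -> skip
r=28=11100 popcount=3 -> skip
r=29=11101 popcount=4 -> skip
r=30=11110 popcount=4 -> skip
r=31=11111 popcount=5 -> skip
r=32=100000 popcount=1 -> skip
r=33=100001 popcount=2 -> skip
r=34=100010 popcount=2 -> skip
r=35=100011 popcount=3 -> skip
r=36=100100 popcount=2 -> skip
r=37=100101 popcount=3 -> skip
r=38=100110 popcount=3 -> skip
r=39=100111 popcount=4 -> skip
r=40=101000 popcount=2 -> skip
r=41=101001 popcount=3 -> skip
r=42=101010 popcount=3 -> skip
r=43=101011 popcount=4 -> skip
r=44=101100 popcount=3 -> skip
r=45=101101 popcount=4 -> skip
r=46=101110 popcount=4 -> skip
r=47=101111 popcount=5 -> skip
r=48=110000 popcount=2 -> skip
r=49=110001 popcount=3 -> skip
r=50=110010 popcount=3 -> skip
r=51=110011 popcount=4 -> skip
r=52=110100 popcount=3 -> skip
r=53=110101 popcount=4 -> skip
r=54=110110 popcount=4 -> skip
r=55=110111 popcount=5 -> skip
r=56=111000 popcount=3 -> skip
r=57=111001 popcount=4 -> skip
r=58=111010 popcount=4 -> skip
r=59=111011 popcount=5 -> skip
r=60=111100 popcount=4 -> skip
r=61=111101 popcount=5 -> skip
r=62=111110 popcount=5 -> skip
r=63=111111 popcount=6 -> skip
r=64=1000000 popcount=1 -> skip
r=65=1000001 popcount=2 -> skip
r=66=1000010 popcount=2 -> skip
r=67=1000011 popcount=3 -> skip
r=68=1000100 popcount=2 -> skip
Kept rows: none

Answer: none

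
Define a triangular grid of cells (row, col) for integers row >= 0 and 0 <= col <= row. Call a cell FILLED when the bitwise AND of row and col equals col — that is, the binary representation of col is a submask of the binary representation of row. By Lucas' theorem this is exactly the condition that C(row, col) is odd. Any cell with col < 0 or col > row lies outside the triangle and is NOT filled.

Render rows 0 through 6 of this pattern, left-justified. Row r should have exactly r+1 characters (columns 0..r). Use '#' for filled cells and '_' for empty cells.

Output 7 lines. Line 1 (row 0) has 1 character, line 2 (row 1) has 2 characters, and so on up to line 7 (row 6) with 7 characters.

Answer: #
##
#_#
####
#___#
##__##
#_#_#_#

Derivation:
r0=0: #
r1=1: ##
r2=10: #_#
r3=11: ####
r4=100: #___#
r5=101: ##__##
r6=110: #_#_#_#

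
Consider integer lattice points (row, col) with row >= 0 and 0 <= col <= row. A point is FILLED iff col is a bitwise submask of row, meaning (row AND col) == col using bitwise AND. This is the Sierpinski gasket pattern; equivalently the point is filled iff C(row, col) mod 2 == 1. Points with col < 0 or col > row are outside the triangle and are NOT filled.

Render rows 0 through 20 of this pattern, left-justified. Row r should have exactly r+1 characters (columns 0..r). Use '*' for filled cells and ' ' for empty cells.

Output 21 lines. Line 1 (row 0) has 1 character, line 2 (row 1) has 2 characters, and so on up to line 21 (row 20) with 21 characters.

Answer: *
**
* *
****
*   *
**  **
* * * *
********
*       *
**      **
* *     * *
****    ****
*   *   *   *
**  **  **  **
* * * * * * * *
****************
*               *
**              **
* *             * *
****            ****
*   *           *   *

Derivation:
r0=0: *
r1=1: **
r2=10: * *
r3=11: ****
r4=100: *   *
r5=101: **  **
r6=110: * * * *
r7=111: ********
r8=1000: *       *
r9=1001: **      **
r10=1010: * *     * *
r11=1011: ****    ****
r12=1100: *   *   *   *
r13=1101: **  **  **  **
r14=1110: * * * * * * * *
r15=1111: ****************
r16=10000: *               *
r17=10001: **              **
r18=10010: * *             * *
r19=10011: ****            ****
r20=10100: *   *           *   *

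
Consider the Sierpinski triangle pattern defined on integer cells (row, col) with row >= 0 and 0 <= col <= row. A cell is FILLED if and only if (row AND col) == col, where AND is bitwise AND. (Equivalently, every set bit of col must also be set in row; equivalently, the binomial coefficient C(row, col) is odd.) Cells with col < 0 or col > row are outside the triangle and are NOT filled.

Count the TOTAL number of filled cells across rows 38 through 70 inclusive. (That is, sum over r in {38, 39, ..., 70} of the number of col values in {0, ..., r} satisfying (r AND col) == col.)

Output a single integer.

Answer: 494

Derivation:
r38=100110 pc3: +8 =8
r39=100111 pc4: +16 =24
r40=101000 pc2: +4 =28
r41=101001 pc3: +8 =36
r42=101010 pc3: +8 =44
r43=101011 pc4: +16 =60
r44=101100 pc3: +8 =68
r45=101101 pc4: +16 =84
r46=101110 pc4: +16 =100
r47=101111 pc5: +32 =132
r48=110000 pc2: +4 =136
r49=110001 pc3: +8 =144
r50=110010 pc3: +8 =152
r51=110011 pc4: +16 =168
r52=110100 pc3: +8 =176
r53=110101 pc4: +16 =192
r54=110110 pc4: +16 =208
r55=110111 pc5: +32 =240
r56=111000 pc3: +8 =248
r57=111001 pc4: +16 =264
r58=111010 pc4: +16 =280
r59=111011 pc5: +32 =312
r60=111100 pc4: +16 =328
r61=111101 pc5: +32 =360
r62=111110 pc5: +32 =392
r63=111111 pc6: +64 =456
r64=1000000 pc1: +2 =458
r65=1000001 pc2: +4 =462
r66=1000010 pc2: +4 =466
r67=1000011 pc3: +8 =474
r68=1000100 pc2: +4 =478
r69=1000101 pc3: +8 =486
r70=1000110 pc3: +8 =494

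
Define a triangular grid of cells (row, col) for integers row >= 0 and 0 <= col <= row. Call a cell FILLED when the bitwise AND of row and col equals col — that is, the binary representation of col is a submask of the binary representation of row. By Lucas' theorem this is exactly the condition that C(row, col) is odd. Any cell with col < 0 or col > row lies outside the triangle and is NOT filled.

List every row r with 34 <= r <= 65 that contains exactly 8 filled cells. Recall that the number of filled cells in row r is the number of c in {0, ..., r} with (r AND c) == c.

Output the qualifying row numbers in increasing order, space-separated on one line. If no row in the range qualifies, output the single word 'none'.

Row r has 2^popcount(r) filled cells, so we need popcount(r) = log2(8) = 3.
Scan r = 34..65 and keep those with exactly 3 one-bits:
r=34=100010 popcount=2 -> skip
r=35=100011 popcount=3 -> KEEP
r=36=100100 popcount=2 -> skip
r=37=100101 popcount=3 -> KEEP
r=38=100110 popcount=3 -> KEEP
r=39=100111 popcount=4 -> skip
r=40=101000 popcount=2 -> skip
r=41=101001 popcount=3 -> KEEP
r=42=101010 popcount=3 -> KEEP
r=43=101011 popcount=4 -> skip
r=44=101100 popcount=3 -> KEEP
r=45=101101 popcount=4 -> skip
r=46=101110 popcount=4 -> skip
r=47=101111 popcount=5 -> skip
r=48=110000 popcount=2 -> skip
r=49=110001 popcount=3 -> KEEP
r=50=110010 popcount=3 -> KEEP
r=51=110011 popcount=4 -> skip
r=52=110100 popcount=3 -> KEEP
r=53=110101 popcount=4 -> skip
r=54=110110 popcount=4 -> skip
r=55=110111 popcount=5 -> skip
r=56=111000 popcount=3 -> KEEP
r=57=111001 popcount=4 -> skip
r=58=111010 popcount=4 -> skip
r=59=111011 popcount=5 -> skip
r=60=111100 popcount=4 -> skip
r=61=111101 popcount=5 -> skip
r=62=111110 popcount=5 -> skip
r=63=111111 popcount=6 -> skip
r=64=1000000 popcount=1 -> skip
r=65=1000001 popcount=2 -> skip
Kept rows: 35 37 38 41 42 44 49 50 52 56

Answer: 35 37 38 41 42 44 49 50 52 56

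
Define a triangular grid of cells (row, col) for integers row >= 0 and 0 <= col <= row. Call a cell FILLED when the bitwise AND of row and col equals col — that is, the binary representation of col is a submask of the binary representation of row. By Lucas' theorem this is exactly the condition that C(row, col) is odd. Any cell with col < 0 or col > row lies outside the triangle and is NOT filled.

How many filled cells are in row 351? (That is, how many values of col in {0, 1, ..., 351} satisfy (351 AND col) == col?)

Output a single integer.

Answer: 128

Derivation:
351 in binary = 101011111
popcount(351) = number of 1-bits in 101011111 = 7
A col c satisfies (351 AND c) == c iff every set bit of c is also set in 351; each of the 7 set bits of 351 can independently be on or off in c.
count = 2^7 = 128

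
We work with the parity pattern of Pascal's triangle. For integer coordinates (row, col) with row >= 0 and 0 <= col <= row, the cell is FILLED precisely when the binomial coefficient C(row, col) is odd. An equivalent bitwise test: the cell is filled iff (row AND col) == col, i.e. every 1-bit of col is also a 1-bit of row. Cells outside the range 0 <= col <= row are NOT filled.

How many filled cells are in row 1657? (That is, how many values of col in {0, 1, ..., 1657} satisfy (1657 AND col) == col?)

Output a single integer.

1657 in binary = 11001111001
popcount(1657) = number of 1-bits in 11001111001 = 7
A col c satisfies (1657 AND c) == c iff every set bit of c is also set in 1657; each of the 7 set bits of 1657 can independently be on or off in c.
count = 2^7 = 128

Answer: 128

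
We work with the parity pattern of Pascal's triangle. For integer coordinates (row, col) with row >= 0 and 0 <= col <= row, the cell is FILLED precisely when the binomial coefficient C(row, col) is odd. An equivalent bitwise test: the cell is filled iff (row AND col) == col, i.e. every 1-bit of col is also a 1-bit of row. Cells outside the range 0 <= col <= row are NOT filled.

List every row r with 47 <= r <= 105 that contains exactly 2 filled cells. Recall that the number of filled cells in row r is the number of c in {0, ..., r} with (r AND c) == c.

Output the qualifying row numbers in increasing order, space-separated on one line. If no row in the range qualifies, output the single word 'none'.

Row r has 2^popcount(r) filled cells, so we need popcount(r) = log2(2) = 1.
Scan r = 47..105 and keep those with exactly 1 one-bits:
r=47=101111 popcount=5 -> skip
r=48=110000 popcount=2 -> skip
r=49=110001 popcount=3 -> skip
r=50=110010 popcount=3 -> skip
r=51=110011 popcount=4 -> skip
r=52=110100 popcount=3 -> skip
r=53=110101 popcount=4 -> skip
r=54=110110 popcount=4 -> skip
r=55=110111 popcount=5 -> skip
r=56=111000 popcount=3 -> skip
r=57=111001 popcount=4 -> skip
r=58=111010 popcount=4 -> skip
r=59=111011 popcount=5 -> skip
r=60=111100 popcount=4 -> skip
r=61=111101 popcount=5 -> skip
r=62=111110 popcount=5 -> skip
r=63=111111 popcount=6 -> skip
r=64=1000000 popcount=1 -> KEEP
r=65=1000001 popcount=2 -> skip
r=66=1000010 popcount=2 -> skip
r=67=1000011 popcount=3 -> skip
r=68=1000100 popcount=2 -> skip
r=69=1000101 popcount=3 -> skip
r=70=1000110 popcount=3 -> skip
r=71=1000111 popcount=4 -> skip
r=72=1001000 popcount=2 -> skip
r=73=1001001 popcount=3 -> skip
r=74=1001010 popcount=3 -> skip
r=75=1001011 popcount=4 -> skip
r=76=1001100 popcount=3 -> skip
r=77=1001101 popcount=4 -> skip
r=78=1001110 popcount=4 -> skip
r=79=1001111 popcount=5 -> skip
r=80=1010000 popcount=2 -> skip
r=81=1010001 popcount=3 -> skip
r=82=1010010 popcount=3 -> skip
r=83=1010011 popcount=4 -> skip
r=84=1010100 popcount=3 -> skip
r=85=1010101 popcount=4 -> skip
r=86=1010110 popcount=4 -> skip
r=87=1010111 popcount=5 -> skip
r=88=1011000 popcount=3 -> skip
r=89=1011001 popcount=4 -> skip
r=90=1011010 popcount=4 -> skip
r=91=1011011 popcount=5 -> skip
r=92=1011100 popcount=4 -> skip
r=93=1011101 popcount=5 -> skip
r=94=1011110 popcount=5 -> skip
r=95=1011111 popcount=6 -> skip
r=96=1100000 popcount=2 -> skip
r=97=1100001 popcount=3 -> skip
r=98=1100010 popcount=3 -> skip
r=99=1100011 popcount=4 -> skip
r=100=1100100 popcount=3 -> skip
r=101=1100101 popcount=4 -> skip
r=102=1100110 popcount=4 -> skip
r=103=1100111 popcount=5 -> skip
r=104=1101000 popcount=3 -> skip
r=105=1101001 popcount=4 -> skip
Kept rows: 64

Answer: 64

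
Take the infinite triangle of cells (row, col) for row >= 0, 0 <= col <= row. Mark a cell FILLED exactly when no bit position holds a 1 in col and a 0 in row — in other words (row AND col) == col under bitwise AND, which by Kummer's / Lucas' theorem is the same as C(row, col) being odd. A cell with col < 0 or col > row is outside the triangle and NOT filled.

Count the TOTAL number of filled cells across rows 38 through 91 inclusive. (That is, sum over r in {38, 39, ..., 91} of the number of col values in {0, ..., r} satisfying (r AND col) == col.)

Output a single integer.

Answer: 798

Derivation:
r38=100110 pc3: +8 =8
r39=100111 pc4: +16 =24
r40=101000 pc2: +4 =28
r41=101001 pc3: +8 =36
r42=101010 pc3: +8 =44
r43=101011 pc4: +16 =60
r44=101100 pc3: +8 =68
r45=101101 pc4: +16 =84
r46=101110 pc4: +16 =100
r47=101111 pc5: +32 =132
r48=110000 pc2: +4 =136
r49=110001 pc3: +8 =144
r50=110010 pc3: +8 =152
r51=110011 pc4: +16 =168
r52=110100 pc3: +8 =176
r53=110101 pc4: +16 =192
r54=110110 pc4: +16 =208
r55=110111 pc5: +32 =240
r56=111000 pc3: +8 =248
r57=111001 pc4: +16 =264
r58=111010 pc4: +16 =280
r59=111011 pc5: +32 =312
r60=111100 pc4: +16 =328
r61=111101 pc5: +32 =360
r62=111110 pc5: +32 =392
r63=111111 pc6: +64 =456
r64=1000000 pc1: +2 =458
r65=1000001 pc2: +4 =462
r66=1000010 pc2: +4 =466
r67=1000011 pc3: +8 =474
r68=1000100 pc2: +4 =478
r69=1000101 pc3: +8 =486
r70=1000110 pc3: +8 =494
r71=1000111 pc4: +16 =510
r72=1001000 pc2: +4 =514
r73=1001001 pc3: +8 =522
r74=1001010 pc3: +8 =530
r75=1001011 pc4: +16 =546
r76=1001100 pc3: +8 =554
r77=1001101 pc4: +16 =570
r78=1001110 pc4: +16 =586
r79=1001111 pc5: +32 =618
r80=1010000 pc2: +4 =622
r81=1010001 pc3: +8 =630
r82=1010010 pc3: +8 =638
r83=1010011 pc4: +16 =654
r84=1010100 pc3: +8 =662
r85=1010101 pc4: +16 =678
r86=1010110 pc4: +16 =694
r87=1010111 pc5: +32 =726
r88=1011000 pc3: +8 =734
r89=1011001 pc4: +16 =750
r90=1011010 pc4: +16 =766
r91=1011011 pc5: +32 =798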